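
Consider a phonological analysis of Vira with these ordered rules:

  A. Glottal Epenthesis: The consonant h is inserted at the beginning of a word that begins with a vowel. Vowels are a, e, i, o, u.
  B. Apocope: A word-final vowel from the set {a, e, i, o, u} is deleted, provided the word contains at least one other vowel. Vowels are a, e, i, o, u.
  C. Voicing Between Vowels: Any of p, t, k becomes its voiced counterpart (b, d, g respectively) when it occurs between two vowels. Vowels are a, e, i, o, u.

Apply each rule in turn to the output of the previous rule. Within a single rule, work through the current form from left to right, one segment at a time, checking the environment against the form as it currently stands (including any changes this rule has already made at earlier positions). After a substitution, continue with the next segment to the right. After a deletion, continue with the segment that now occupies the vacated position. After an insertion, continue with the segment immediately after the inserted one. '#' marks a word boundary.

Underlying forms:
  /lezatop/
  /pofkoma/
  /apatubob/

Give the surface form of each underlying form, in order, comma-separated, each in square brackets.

[lezadop], [pofkom], [habadubob]

/lezatop/:
  A Glottal Epenthesis: no change — [lezatop]
  B Apocope: no change — [lezatop]
  C Voicing Between Vowels: [lezatop] → [lezadop]
/pofkoma/:
  A Glottal Epenthesis: no change — [pofkoma]
  B Apocope: [pofkoma] → [pofkom]
  C Voicing Between Vowels: no change — [pofkom]
/apatubob/:
  A Glottal Epenthesis: [apatubob] → [hapatubob]
  B Apocope: no change — [hapatubob]
  C Voicing Between Vowels: [hapatubob] → [habadubob]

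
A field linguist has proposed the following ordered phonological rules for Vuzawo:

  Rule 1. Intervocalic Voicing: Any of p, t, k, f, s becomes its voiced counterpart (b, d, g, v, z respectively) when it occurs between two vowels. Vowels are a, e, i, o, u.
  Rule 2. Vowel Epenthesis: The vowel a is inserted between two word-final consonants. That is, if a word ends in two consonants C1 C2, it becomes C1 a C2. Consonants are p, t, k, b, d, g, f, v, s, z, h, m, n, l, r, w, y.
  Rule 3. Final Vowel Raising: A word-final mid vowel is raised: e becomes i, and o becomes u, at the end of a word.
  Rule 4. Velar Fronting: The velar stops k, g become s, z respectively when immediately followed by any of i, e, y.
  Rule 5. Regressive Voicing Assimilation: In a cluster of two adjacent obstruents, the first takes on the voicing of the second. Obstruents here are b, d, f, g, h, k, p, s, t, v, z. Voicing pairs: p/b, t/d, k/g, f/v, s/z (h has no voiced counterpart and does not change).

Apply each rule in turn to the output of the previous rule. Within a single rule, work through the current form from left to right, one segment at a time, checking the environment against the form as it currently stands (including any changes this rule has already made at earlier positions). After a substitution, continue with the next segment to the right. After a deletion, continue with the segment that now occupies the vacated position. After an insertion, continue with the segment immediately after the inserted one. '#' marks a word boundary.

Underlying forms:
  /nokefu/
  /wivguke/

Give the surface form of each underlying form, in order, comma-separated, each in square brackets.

/nokefu/:
  Rule 1 Intervocalic Voicing: [nokefu] → [nogevu]
  Rule 2 Vowel Epenthesis: no change — [nogevu]
  Rule 3 Final Vowel Raising: no change — [nogevu]
  Rule 4 Velar Fronting: [nogevu] → [nozevu]
  Rule 5 Regressive Voicing Assimilation: no change — [nozevu]
/wivguke/:
  Rule 1 Intervocalic Voicing: [wivguke] → [wivguge]
  Rule 2 Vowel Epenthesis: no change — [wivguge]
  Rule 3 Final Vowel Raising: [wivguge] → [wivgugi]
  Rule 4 Velar Fronting: [wivgugi] → [wivguzi]
  Rule 5 Regressive Voicing Assimilation: no change — [wivguzi]

[nozevu], [wivguzi]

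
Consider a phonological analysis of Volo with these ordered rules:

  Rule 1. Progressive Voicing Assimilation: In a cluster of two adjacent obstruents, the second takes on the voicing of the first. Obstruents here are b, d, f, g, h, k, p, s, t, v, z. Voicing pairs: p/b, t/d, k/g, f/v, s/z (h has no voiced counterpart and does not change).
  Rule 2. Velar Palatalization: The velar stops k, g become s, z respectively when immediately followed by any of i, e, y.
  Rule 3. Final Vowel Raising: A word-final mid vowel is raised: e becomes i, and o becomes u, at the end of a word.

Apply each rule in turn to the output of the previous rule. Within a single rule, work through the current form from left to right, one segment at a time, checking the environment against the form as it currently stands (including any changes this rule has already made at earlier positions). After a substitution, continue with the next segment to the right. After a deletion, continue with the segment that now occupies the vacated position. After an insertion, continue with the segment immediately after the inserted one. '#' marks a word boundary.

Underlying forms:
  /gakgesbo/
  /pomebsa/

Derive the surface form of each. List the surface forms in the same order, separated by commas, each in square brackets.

/gakgesbo/:
  Rule 1 Progressive Voicing Assimilation: [gakgesbo] → [gakkespo]
  Rule 2 Velar Palatalization: [gakkespo] → [gaksespo]
  Rule 3 Final Vowel Raising: [gaksespo] → [gaksespu]
/pomebsa/:
  Rule 1 Progressive Voicing Assimilation: [pomebsa] → [pomebza]
  Rule 2 Velar Palatalization: no change — [pomebza]
  Rule 3 Final Vowel Raising: no change — [pomebza]

[gaksespu], [pomebza]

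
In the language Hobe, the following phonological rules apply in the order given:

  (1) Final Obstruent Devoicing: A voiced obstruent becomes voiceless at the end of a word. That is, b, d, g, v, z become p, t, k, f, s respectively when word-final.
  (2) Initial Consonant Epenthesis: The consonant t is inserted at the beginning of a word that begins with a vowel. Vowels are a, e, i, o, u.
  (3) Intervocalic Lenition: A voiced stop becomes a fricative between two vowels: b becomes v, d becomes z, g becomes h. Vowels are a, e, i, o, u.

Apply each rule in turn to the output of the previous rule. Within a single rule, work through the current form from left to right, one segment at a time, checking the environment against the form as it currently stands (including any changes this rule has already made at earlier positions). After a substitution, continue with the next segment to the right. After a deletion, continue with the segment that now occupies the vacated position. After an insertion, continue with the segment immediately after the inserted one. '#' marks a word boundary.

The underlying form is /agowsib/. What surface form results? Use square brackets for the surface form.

(1) Final Obstruent Devoicing: [agowsib] → [agowsip]
(2) Initial Consonant Epenthesis: [agowsip] → [tagowsip]
(3) Intervocalic Lenition: [tagowsip] → [tahowsip]

[tahowsip]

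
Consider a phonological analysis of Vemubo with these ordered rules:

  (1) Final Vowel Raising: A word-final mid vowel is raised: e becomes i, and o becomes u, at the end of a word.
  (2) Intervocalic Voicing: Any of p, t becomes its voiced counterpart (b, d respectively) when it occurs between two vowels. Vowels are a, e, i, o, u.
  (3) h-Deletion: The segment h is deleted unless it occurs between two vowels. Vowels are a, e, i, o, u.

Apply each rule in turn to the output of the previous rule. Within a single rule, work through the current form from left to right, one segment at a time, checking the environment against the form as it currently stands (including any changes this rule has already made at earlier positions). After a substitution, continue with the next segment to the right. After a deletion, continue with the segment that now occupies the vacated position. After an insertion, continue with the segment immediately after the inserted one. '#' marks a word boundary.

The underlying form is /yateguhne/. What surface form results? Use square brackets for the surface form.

[yadeguni]

(1) Final Vowel Raising: [yateguhne] → [yateguhni]
(2) Intervocalic Voicing: [yateguhni] → [yadeguhni]
(3) h-Deletion: [yadeguhni] → [yadeguni]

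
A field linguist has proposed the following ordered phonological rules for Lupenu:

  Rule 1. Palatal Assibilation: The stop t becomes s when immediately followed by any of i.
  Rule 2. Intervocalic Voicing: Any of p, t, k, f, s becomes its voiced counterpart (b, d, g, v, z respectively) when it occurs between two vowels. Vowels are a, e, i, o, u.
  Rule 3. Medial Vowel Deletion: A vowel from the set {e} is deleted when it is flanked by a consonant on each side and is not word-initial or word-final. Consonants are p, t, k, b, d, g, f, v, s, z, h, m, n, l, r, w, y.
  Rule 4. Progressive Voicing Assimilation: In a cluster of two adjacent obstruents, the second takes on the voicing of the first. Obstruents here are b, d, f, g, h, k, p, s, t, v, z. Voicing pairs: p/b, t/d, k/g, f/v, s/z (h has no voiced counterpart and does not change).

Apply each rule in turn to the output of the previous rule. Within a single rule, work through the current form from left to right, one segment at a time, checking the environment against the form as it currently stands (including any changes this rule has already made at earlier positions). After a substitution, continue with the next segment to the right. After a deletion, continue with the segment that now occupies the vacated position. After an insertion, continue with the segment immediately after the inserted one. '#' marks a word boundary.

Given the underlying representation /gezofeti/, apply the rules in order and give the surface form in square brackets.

Rule 1 Palatal Assibilation: [gezofeti] → [gezofesi]
Rule 2 Intervocalic Voicing: [gezofesi] → [gezovezi]
Rule 3 Medial Vowel Deletion: [gezovezi] → [gzovzi]
Rule 4 Progressive Voicing Assimilation: no change — [gzovzi]

[gzovzi]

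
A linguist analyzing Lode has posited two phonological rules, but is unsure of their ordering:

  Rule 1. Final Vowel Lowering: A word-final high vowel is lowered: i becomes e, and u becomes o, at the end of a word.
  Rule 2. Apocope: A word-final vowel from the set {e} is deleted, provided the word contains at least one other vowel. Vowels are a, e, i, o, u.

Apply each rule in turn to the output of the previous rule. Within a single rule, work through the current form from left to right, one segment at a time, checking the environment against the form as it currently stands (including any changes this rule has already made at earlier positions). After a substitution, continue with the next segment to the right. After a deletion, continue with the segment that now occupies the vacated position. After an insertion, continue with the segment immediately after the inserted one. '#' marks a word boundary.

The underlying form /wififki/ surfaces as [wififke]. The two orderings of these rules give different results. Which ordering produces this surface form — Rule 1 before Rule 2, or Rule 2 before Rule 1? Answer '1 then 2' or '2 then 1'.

2 then 1

Order 1 then 2:
  1 Final Vowel Lowering: [wififki] → [wififke]
  2 Apocope: [wififke] → [wififk]
  result: [wififk]
Order 2 then 1:
  2 Apocope: no change — [wififki]
  1 Final Vowel Lowering: [wififki] → [wififke]
  result: [wififke]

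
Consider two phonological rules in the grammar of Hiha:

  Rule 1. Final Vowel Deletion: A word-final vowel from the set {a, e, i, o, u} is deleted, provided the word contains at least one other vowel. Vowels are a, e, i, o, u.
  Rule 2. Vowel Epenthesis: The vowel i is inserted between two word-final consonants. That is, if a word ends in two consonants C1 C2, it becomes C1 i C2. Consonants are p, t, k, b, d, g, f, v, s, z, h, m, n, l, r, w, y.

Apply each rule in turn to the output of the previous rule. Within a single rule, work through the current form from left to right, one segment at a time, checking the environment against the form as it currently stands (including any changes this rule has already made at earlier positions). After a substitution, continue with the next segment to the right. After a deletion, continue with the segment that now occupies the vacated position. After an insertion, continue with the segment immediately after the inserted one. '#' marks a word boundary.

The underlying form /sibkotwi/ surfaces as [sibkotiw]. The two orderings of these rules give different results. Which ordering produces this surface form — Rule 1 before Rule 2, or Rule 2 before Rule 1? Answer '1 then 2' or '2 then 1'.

1 then 2

Order 1 then 2:
  1 Final Vowel Deletion: [sibkotwi] → [sibkotw]
  2 Vowel Epenthesis: [sibkotw] → [sibkotiw]
  result: [sibkotiw]
Order 2 then 1:
  2 Vowel Epenthesis: no change — [sibkotwi]
  1 Final Vowel Deletion: [sibkotwi] → [sibkotw]
  result: [sibkotw]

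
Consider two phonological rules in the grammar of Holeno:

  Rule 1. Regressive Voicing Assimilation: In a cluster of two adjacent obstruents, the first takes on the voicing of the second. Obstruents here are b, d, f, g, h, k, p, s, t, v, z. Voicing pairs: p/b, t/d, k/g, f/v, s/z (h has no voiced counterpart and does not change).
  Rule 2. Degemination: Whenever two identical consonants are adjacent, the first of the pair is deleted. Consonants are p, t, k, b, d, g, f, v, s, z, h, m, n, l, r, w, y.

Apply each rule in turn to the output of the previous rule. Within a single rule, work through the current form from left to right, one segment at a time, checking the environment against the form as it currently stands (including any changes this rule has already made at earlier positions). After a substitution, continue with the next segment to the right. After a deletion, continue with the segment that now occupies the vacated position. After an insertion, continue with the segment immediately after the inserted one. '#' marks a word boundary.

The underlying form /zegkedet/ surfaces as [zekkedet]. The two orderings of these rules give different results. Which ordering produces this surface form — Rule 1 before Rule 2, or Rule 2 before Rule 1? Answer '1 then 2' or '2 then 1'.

2 then 1

Order 1 then 2:
  1 Regressive Voicing Assimilation: [zegkedet] → [zekkedet]
  2 Degemination: [zekkedet] → [zekedet]
  result: [zekedet]
Order 2 then 1:
  2 Degemination: no change — [zegkedet]
  1 Regressive Voicing Assimilation: [zegkedet] → [zekkedet]
  result: [zekkedet]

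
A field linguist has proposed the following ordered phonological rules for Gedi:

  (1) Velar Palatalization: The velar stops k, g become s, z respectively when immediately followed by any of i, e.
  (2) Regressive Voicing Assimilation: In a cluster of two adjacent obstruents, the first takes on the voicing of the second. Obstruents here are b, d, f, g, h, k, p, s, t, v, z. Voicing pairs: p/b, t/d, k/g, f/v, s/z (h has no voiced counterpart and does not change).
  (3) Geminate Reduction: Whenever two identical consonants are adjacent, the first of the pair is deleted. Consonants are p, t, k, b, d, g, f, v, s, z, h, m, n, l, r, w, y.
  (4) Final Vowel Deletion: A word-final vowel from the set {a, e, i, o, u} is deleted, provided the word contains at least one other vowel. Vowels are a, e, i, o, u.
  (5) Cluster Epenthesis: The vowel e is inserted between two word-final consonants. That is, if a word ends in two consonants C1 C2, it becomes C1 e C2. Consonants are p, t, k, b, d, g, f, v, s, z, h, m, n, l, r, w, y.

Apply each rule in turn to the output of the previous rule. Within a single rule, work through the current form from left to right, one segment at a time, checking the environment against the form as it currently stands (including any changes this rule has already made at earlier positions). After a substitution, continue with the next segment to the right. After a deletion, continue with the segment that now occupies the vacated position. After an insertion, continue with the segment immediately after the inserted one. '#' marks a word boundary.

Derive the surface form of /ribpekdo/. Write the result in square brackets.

(1) Velar Palatalization: no change — [ribpekdo]
(2) Regressive Voicing Assimilation: [ribpekdo] → [rippegdo]
(3) Geminate Reduction: [rippegdo] → [ripegdo]
(4) Final Vowel Deletion: [ripegdo] → [ripegd]
(5) Cluster Epenthesis: [ripegd] → [ripeged]

[ripeged]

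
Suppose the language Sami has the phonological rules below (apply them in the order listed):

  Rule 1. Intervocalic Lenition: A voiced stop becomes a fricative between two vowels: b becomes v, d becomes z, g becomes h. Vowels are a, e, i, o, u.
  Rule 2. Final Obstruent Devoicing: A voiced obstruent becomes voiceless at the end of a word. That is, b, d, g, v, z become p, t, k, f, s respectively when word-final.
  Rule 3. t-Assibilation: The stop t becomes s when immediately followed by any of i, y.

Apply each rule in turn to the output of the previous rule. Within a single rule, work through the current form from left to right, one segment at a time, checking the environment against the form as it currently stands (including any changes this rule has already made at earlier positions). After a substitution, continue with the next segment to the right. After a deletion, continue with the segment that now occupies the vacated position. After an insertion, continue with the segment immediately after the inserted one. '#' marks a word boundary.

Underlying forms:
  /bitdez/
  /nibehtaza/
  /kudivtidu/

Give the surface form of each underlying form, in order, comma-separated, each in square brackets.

/bitdez/:
  Rule 1 Intervocalic Lenition: no change — [bitdez]
  Rule 2 Final Obstruent Devoicing: [bitdez] → [bitdes]
  Rule 3 t-Assibilation: no change — [bitdes]
/nibehtaza/:
  Rule 1 Intervocalic Lenition: [nibehtaza] → [nivehtaza]
  Rule 2 Final Obstruent Devoicing: no change — [nivehtaza]
  Rule 3 t-Assibilation: no change — [nivehtaza]
/kudivtidu/:
  Rule 1 Intervocalic Lenition: [kudivtidu] → [kuzivtizu]
  Rule 2 Final Obstruent Devoicing: no change — [kuzivtizu]
  Rule 3 t-Assibilation: [kuzivtizu] → [kuzivsizu]

[bitdes], [nivehtaza], [kuzivsizu]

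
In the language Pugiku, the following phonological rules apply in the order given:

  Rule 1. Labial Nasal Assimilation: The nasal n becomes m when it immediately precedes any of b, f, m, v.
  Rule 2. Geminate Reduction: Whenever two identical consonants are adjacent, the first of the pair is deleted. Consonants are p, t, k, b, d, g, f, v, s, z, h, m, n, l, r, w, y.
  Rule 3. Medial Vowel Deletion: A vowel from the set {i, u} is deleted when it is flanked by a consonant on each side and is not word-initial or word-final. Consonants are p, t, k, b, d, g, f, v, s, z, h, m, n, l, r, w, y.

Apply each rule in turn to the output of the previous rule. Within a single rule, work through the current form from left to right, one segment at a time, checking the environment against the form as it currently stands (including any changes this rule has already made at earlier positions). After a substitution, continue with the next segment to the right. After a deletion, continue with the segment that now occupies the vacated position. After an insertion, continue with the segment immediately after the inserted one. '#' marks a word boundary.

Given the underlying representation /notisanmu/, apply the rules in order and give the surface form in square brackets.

[notsamu]

Rule 1 Labial Nasal Assimilation: [notisanmu] → [notisammu]
Rule 2 Geminate Reduction: [notisammu] → [notisamu]
Rule 3 Medial Vowel Deletion: [notisamu] → [notsamu]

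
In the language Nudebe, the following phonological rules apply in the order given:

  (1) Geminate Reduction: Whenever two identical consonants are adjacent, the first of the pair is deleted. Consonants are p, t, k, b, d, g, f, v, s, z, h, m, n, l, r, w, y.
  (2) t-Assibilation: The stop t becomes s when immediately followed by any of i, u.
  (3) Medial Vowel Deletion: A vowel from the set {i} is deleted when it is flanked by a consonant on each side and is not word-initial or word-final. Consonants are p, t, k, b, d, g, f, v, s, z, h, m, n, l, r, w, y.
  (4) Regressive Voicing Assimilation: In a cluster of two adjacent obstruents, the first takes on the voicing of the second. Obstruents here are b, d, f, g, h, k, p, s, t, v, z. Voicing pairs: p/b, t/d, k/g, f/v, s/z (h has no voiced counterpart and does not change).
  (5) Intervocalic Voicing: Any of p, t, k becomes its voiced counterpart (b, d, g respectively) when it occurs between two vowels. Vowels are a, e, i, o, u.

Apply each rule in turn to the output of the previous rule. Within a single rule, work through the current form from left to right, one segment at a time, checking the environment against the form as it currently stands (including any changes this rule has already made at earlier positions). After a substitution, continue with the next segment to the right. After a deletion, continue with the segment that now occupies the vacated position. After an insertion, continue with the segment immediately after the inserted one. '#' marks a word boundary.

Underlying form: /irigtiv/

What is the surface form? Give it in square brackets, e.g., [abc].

[irkzv]

(1) Geminate Reduction: no change — [irigtiv]
(2) t-Assibilation: [irigtiv] → [irigsiv]
(3) Medial Vowel Deletion: [irigsiv] → [irgsv]
(4) Regressive Voicing Assimilation: [irgsv] → [irkzv]
(5) Intervocalic Voicing: no change — [irkzv]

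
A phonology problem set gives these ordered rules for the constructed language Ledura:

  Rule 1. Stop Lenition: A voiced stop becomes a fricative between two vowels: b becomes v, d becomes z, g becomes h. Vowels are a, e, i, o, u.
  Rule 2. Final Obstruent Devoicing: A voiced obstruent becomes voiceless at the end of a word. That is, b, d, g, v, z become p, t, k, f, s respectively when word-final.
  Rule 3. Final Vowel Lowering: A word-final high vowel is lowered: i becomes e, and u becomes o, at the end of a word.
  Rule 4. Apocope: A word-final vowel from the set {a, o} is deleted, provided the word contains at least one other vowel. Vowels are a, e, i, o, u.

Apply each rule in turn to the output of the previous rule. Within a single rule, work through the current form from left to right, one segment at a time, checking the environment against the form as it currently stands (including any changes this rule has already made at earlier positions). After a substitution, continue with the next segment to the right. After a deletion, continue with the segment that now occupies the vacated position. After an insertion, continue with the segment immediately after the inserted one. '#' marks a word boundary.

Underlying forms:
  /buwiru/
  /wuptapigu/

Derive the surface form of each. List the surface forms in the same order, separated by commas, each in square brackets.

[buwir], [wuptapih]

/buwiru/:
  Rule 1 Stop Lenition: no change — [buwiru]
  Rule 2 Final Obstruent Devoicing: no change — [buwiru]
  Rule 3 Final Vowel Lowering: [buwiru] → [buwiro]
  Rule 4 Apocope: [buwiro] → [buwir]
/wuptapigu/:
  Rule 1 Stop Lenition: [wuptapigu] → [wuptapihu]
  Rule 2 Final Obstruent Devoicing: no change — [wuptapihu]
  Rule 3 Final Vowel Lowering: [wuptapihu] → [wuptapiho]
  Rule 4 Apocope: [wuptapiho] → [wuptapih]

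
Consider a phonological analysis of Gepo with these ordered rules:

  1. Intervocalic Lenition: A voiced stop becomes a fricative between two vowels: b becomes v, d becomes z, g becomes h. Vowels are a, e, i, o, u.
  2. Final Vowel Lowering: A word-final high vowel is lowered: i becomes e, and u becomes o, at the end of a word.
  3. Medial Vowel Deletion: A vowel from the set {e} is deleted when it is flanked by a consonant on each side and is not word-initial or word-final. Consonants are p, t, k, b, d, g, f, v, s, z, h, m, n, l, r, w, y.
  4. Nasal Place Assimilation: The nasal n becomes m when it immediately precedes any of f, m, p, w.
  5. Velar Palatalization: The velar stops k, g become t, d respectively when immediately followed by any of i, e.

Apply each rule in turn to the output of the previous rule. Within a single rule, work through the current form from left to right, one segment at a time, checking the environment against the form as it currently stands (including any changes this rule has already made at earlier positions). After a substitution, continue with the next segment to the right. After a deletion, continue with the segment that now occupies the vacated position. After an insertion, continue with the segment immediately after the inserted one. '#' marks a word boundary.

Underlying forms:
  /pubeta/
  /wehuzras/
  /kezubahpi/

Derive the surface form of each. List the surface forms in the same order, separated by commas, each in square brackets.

/pubeta/:
  1 Intervocalic Lenition: [pubeta] → [puveta]
  2 Final Vowel Lowering: no change — [puveta]
  3 Medial Vowel Deletion: [puveta] → [puvta]
  4 Nasal Place Assimilation: no change — [puvta]
  5 Velar Palatalization: no change — [puvta]
/wehuzras/:
  1 Intervocalic Lenition: no change — [wehuzras]
  2 Final Vowel Lowering: no change — [wehuzras]
  3 Medial Vowel Deletion: [wehuzras] → [whuzras]
  4 Nasal Place Assimilation: no change — [whuzras]
  5 Velar Palatalization: no change — [whuzras]
/kezubahpi/:
  1 Intervocalic Lenition: [kezubahpi] → [kezuvahpi]
  2 Final Vowel Lowering: [kezuvahpi] → [kezuvahpe]
  3 Medial Vowel Deletion: [kezuvahpe] → [kzuvahpe]
  4 Nasal Place Assimilation: no change — [kzuvahpe]
  5 Velar Palatalization: no change — [kzuvahpe]

[puvta], [whuzras], [kzuvahpe]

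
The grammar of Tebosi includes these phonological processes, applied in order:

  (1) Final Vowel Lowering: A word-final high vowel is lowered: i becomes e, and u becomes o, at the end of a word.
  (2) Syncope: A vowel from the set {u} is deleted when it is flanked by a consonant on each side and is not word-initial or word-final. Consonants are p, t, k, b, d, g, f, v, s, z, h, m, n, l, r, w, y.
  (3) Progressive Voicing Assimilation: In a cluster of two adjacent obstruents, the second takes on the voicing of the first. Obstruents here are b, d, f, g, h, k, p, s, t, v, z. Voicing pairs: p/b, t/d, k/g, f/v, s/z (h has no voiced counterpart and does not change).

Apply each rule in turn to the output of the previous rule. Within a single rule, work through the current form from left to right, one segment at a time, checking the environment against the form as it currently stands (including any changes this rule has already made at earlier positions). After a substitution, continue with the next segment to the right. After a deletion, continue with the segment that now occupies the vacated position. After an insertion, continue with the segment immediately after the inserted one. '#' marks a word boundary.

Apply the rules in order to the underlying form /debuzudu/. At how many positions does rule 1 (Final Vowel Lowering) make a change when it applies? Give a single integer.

1

(1) Final Vowel Lowering: [debuzudu] → [debuzudo]
(2) Syncope: [debuzudo] → [debzdo]
(3) Progressive Voicing Assimilation: no change — [debzdo]
Rule 1 changed 1 position(s).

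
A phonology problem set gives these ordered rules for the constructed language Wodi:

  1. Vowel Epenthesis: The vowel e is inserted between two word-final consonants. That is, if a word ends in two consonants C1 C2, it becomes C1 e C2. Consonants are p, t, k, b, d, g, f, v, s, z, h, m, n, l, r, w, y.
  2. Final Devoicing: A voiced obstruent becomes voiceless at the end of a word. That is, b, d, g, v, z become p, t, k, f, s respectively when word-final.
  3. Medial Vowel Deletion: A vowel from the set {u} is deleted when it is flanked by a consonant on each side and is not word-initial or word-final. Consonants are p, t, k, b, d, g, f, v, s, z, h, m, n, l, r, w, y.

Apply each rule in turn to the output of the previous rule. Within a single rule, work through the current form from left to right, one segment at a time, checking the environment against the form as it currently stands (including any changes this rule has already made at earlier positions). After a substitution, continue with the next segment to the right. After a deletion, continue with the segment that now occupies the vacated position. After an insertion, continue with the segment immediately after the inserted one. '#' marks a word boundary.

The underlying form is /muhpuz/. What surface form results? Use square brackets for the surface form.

[mhps]

1 Vowel Epenthesis: no change — [muhpuz]
2 Final Devoicing: [muhpuz] → [muhpus]
3 Medial Vowel Deletion: [muhpus] → [mhps]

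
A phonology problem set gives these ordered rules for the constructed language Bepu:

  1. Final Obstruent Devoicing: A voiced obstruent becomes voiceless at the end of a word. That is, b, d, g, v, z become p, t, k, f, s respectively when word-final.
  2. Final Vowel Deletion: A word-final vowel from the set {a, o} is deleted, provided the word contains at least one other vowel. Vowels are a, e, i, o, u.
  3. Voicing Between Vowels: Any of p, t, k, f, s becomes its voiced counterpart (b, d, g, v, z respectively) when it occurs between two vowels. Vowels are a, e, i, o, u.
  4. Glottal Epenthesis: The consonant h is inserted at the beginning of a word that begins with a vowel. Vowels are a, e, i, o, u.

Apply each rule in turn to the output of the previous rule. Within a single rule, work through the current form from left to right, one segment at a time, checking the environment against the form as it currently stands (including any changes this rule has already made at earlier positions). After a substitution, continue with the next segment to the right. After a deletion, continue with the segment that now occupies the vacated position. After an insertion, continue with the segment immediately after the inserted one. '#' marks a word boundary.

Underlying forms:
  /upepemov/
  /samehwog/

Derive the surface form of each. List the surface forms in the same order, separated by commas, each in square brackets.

[hubebemof], [samehwok]

/upepemov/:
  1 Final Obstruent Devoicing: [upepemov] → [upepemof]
  2 Final Vowel Deletion: no change — [upepemof]
  3 Voicing Between Vowels: [upepemof] → [ubebemof]
  4 Glottal Epenthesis: [ubebemof] → [hubebemof]
/samehwog/:
  1 Final Obstruent Devoicing: [samehwog] → [samehwok]
  2 Final Vowel Deletion: no change — [samehwok]
  3 Voicing Between Vowels: no change — [samehwok]
  4 Glottal Epenthesis: no change — [samehwok]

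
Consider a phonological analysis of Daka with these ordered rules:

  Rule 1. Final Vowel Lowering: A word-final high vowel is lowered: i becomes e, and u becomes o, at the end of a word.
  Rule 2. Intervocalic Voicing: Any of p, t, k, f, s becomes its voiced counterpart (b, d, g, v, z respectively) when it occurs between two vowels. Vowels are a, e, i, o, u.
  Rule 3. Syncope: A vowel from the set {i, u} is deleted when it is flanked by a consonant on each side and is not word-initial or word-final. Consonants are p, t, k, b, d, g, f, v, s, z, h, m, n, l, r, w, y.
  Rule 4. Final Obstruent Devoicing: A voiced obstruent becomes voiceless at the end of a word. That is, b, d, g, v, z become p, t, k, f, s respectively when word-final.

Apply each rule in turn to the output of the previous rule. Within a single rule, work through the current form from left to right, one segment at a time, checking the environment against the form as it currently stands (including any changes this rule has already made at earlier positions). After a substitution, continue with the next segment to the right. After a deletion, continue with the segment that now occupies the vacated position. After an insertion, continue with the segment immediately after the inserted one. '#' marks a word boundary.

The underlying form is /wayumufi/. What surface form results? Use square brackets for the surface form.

Rule 1 Final Vowel Lowering: [wayumufi] → [wayumufe]
Rule 2 Intervocalic Voicing: [wayumufe] → [wayumuve]
Rule 3 Syncope: [wayumuve] → [waymve]
Rule 4 Final Obstruent Devoicing: no change — [waymve]

[waymve]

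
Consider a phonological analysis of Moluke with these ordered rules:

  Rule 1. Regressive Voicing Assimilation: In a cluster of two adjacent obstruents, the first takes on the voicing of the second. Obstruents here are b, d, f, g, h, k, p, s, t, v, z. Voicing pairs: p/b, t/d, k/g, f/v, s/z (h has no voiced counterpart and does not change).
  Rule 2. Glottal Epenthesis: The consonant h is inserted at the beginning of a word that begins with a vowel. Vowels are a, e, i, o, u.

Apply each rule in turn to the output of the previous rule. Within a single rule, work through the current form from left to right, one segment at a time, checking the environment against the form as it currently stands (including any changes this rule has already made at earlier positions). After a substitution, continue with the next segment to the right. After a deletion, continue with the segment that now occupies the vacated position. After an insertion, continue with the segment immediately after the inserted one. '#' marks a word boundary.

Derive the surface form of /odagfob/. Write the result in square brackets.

Rule 1 Regressive Voicing Assimilation: [odagfob] → [odakfob]
Rule 2 Glottal Epenthesis: [odakfob] → [hodakfob]

[hodakfob]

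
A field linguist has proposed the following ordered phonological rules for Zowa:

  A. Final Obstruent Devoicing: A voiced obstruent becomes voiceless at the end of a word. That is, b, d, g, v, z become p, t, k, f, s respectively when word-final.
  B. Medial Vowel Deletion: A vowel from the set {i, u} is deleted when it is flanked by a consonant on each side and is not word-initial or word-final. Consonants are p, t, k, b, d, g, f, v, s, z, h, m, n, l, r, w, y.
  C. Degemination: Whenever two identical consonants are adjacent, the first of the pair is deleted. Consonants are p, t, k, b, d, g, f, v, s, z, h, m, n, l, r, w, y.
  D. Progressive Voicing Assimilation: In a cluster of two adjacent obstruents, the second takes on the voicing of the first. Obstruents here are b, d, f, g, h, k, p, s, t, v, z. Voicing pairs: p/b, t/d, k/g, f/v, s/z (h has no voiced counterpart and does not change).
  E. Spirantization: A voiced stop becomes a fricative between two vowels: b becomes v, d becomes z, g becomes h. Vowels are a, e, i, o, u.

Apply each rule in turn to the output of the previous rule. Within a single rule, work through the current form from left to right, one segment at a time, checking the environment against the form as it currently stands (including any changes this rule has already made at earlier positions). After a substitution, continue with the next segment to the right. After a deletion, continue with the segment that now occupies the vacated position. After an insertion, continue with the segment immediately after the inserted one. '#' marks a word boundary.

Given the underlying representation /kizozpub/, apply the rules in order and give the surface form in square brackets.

[ksozb]

A Final Obstruent Devoicing: [kizozpub] → [kizozpup]
B Medial Vowel Deletion: [kizozpup] → [kzozpp]
C Degemination: [kzozpp] → [kzozp]
D Progressive Voicing Assimilation: [kzozp] → [ksozb]
E Spirantization: no change — [ksozb]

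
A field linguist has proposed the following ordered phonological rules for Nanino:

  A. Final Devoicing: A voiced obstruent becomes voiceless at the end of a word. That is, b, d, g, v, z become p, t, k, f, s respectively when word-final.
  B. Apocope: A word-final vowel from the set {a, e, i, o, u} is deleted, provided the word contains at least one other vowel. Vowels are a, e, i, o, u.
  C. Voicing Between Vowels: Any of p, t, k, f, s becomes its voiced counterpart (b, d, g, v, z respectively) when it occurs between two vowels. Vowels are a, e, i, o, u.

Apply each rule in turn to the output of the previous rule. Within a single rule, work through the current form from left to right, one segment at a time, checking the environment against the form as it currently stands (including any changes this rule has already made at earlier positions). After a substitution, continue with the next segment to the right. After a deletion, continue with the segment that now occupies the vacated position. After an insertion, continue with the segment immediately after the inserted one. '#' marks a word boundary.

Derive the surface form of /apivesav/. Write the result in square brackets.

A Final Devoicing: [apivesav] → [apivesaf]
B Apocope: no change — [apivesaf]
C Voicing Between Vowels: [apivesaf] → [abivezaf]

[abivezaf]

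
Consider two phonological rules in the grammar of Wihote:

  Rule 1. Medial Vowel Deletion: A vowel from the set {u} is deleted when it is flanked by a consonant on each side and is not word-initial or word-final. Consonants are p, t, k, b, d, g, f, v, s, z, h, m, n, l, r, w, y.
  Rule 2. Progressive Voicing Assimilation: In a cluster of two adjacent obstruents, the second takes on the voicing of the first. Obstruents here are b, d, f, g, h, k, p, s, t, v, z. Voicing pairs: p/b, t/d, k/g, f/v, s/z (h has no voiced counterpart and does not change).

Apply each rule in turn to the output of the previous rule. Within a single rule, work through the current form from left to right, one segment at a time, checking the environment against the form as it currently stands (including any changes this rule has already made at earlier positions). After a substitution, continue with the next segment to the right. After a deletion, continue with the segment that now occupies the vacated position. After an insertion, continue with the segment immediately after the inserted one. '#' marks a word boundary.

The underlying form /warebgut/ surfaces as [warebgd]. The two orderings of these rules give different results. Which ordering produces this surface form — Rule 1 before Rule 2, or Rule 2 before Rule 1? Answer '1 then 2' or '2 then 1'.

Order 1 then 2:
  1 Medial Vowel Deletion: [warebgut] → [warebgt]
  2 Progressive Voicing Assimilation: [warebgt] → [warebgd]
  result: [warebgd]
Order 2 then 1:
  2 Progressive Voicing Assimilation: no change — [warebgut]
  1 Medial Vowel Deletion: [warebgut] → [warebgt]
  result: [warebgt]

1 then 2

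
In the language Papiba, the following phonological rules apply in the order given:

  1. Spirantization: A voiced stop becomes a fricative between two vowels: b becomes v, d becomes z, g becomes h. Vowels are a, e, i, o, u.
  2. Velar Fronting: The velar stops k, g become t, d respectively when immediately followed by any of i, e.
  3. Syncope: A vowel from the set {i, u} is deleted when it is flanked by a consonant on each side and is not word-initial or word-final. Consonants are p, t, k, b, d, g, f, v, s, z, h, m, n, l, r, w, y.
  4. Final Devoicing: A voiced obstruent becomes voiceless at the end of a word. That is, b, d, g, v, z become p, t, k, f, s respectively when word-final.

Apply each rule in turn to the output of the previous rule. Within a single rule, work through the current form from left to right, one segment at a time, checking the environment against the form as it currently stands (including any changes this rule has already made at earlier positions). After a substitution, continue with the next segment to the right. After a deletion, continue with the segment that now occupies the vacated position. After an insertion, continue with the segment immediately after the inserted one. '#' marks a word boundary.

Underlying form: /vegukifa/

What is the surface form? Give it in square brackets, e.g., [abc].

[vehtfa]

1 Spirantization: [vegukifa] → [vehukifa]
2 Velar Fronting: [vehukifa] → [vehutifa]
3 Syncope: [vehutifa] → [vehtfa]
4 Final Devoicing: no change — [vehtfa]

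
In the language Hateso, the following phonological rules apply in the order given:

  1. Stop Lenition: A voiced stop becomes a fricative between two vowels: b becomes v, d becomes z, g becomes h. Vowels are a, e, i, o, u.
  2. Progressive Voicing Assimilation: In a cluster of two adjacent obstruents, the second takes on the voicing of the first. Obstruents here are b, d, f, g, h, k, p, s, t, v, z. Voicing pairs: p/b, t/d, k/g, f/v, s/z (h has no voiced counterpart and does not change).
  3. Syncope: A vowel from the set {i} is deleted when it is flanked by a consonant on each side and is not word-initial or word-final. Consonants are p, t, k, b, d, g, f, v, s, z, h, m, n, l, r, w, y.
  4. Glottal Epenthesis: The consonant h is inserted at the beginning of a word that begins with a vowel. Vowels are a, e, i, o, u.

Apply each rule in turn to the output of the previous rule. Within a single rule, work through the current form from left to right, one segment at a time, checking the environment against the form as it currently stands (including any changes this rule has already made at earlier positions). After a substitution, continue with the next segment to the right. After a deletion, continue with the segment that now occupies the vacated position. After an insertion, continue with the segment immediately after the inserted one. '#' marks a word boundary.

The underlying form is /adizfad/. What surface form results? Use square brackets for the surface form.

1 Stop Lenition: [adizfad] → [azizfad]
2 Progressive Voicing Assimilation: [azizfad] → [azizvad]
3 Syncope: [azizvad] → [azzvad]
4 Glottal Epenthesis: [azzvad] → [hazzvad]

[hazzvad]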